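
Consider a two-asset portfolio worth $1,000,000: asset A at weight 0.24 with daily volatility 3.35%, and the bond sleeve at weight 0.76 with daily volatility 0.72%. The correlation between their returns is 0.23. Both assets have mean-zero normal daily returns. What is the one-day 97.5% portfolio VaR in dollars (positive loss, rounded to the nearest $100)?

$21,000

σ_p² = 0.24²·3.35² + 0.76²·0.72² + 2·0.23·0.24·0.76·3.35·0.72 = 1.1482 (%²).
σ_p = √1.1482 = 1.072%.
At 97.5%, z = 1.960.
VaR = 1.960 × 1.072% = 2.101%; on $1,000,000 that is $21,010.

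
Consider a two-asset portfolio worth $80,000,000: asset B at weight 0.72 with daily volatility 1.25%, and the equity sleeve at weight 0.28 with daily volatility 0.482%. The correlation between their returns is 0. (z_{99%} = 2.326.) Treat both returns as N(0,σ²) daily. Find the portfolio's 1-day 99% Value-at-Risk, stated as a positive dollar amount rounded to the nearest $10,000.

$1,690,000

σ_p² = 0.72²·1.25² + 0.28²·0.482² + 2·0·0.72·0.28·1.25·0.482 = 0.8282 (%²).
σ_p = √0.8282 = 0.910%.
VaR = 2.326 × 0.910% = 2.117%; on $80,000,000 that is $1,693,600.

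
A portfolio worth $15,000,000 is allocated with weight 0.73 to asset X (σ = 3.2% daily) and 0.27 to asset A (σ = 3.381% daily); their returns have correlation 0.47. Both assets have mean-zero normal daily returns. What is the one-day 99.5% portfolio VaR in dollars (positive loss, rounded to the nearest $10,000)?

$1,110,000

σ_p² = 0.73²·3.2² + 0.27²·3.381² + 2·0.47·0.73·0.27·3.2·3.381 = 8.2947 (%²).
σ_p = √8.2947 = 2.880%.
At 99.5%, z = 2.576.
VaR = 2.576 × 2.880% = 7.419%; on $15,000,000 that is $1,112,850.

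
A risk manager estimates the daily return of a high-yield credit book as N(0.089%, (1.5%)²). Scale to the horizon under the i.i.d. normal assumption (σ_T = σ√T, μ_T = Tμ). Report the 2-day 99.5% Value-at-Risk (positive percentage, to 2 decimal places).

At 99.5%, z = 2.576.
σ_{2d} = 1.5% × √2 = 2.121%; μ_{2d} = 2 × 0.089% = 0.178%.
VaR = −(0.178%) + 2.576 × 2.121% = 5.286%.

5.29%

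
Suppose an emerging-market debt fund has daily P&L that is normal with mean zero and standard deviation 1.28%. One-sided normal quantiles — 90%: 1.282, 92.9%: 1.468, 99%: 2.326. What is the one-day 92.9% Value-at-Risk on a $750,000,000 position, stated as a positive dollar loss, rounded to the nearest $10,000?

$14,090,000

VaR = z·σ = 1.468 × 1.28% = 1.879%.
On $750,000,000: 0.01879 × $750,000,000 = $14,092,500.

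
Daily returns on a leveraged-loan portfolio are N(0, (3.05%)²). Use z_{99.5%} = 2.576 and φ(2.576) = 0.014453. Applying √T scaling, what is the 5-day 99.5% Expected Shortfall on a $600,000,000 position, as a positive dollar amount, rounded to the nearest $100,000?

$118,300,000

σ_{5d} = 3.05% × √5 = 6.820%.
ES multiplier = φ(z)/(1−α) = 0.014453/0.005 = 2.891.
ES = 6.820% × 2.891 = 19.717%; on $600,000,000: $118,302,000.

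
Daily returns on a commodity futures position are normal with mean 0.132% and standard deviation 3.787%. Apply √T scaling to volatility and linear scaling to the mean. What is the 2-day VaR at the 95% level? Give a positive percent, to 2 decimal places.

At 95%, z = 1.645.
σ_{2d} = 3.787% × √2 = 5.356%; μ_{2d} = 2 × 0.132% = 0.264%.
VaR = −(0.264%) + 1.645 × 5.356% = 8.547%.

8.55%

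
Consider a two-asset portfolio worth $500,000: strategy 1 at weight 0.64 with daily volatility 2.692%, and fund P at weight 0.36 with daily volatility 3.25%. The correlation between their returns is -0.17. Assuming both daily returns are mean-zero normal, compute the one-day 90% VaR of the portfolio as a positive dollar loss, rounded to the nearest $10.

$12,250

σ_p² = 0.64²·2.692² + 0.36²·3.25² + 2·-0.17·0.64·0.36·2.692·3.25 = 3.6519 (%²).
σ_p = √3.6519 = 1.911%.
At 90%, z = 1.282.
VaR = 1.282 × 1.911% = 2.450%; on $500,000 that is $12,250.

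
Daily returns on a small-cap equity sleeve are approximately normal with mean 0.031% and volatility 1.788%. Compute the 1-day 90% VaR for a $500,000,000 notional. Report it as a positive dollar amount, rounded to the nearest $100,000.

At 90% one-sided, z = 1.282.
VaR = −μ + z·σ = −(0.031%) + 1.282 × 1.788% = 2.261%.
On $500,000,000: 0.02261 × $500,000,000 = $11,305,000.

$11,300,000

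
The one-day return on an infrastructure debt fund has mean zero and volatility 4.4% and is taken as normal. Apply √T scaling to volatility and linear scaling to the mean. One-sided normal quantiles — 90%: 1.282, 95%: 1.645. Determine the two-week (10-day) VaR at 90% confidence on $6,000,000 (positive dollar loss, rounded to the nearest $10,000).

$1,070,000

σ_{10d} = 4.4% × √10 = 13.914%.
VaR = 1.282 × 13.914% = 17.838%.
On $6,000,000: 0.17838 × $6,000,000 = $1,070,280.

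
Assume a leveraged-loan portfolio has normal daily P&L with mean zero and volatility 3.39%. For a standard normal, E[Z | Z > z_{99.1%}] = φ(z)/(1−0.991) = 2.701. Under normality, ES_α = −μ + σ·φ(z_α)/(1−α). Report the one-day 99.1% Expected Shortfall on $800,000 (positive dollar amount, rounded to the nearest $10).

ES = 3.39% × 2.701 = 9.156%.
On $800,000: 0.09156 × $800,000 = $73,248.

$73,250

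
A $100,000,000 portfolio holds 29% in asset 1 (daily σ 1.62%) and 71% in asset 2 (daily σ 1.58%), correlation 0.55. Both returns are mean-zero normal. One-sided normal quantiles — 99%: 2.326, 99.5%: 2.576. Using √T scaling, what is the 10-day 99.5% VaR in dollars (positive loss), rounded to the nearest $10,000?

$11,690,000

σ_p = √(0.29²·1.62² + 0.71²·1.58² + 2·0.55·0.29·0.71·1.62·1.58) = 1.435%.
σ_{10d} = 1.435% × √10 = 4.538%.
VaR = 2.576 × 4.538% = 11.690%; on $100,000,000 that is $11,690,000.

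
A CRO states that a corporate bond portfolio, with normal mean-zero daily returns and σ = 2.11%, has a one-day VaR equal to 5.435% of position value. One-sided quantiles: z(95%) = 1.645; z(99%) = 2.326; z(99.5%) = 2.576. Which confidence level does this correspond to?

99.5%

Implied z = VaR/σ = 5.435 / 2.11 = 2.576.
This matches z(99.5%) = 2.576.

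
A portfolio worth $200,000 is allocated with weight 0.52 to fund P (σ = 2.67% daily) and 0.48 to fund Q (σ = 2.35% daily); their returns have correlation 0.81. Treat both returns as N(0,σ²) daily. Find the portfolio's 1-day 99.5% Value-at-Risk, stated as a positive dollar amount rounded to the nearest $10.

σ_p² = 0.52²·2.67² + 0.48²·2.35² + 2·0.81·0.52·0.48·2.67·2.35 = 5.7371 (%²).
σ_p = √5.7371 = 2.395%.
At 99.5%, z = 2.576.
VaR = 2.576 × 2.395% = 6.170%; on $200,000 that is $12,340.

$12,340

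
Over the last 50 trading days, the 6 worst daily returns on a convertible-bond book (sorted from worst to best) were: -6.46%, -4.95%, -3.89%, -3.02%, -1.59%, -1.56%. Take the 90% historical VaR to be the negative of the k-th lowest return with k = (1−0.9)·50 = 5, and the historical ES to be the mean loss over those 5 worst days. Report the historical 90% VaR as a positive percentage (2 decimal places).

1.59%

k = 5; the 5th lowest return is -1.59%, so VaR = 1.59%.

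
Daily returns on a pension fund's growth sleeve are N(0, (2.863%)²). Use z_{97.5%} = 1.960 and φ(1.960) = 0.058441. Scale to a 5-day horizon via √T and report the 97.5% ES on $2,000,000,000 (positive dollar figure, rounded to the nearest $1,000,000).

σ_{5d} = 2.863% × √5 = 6.402%.
ES multiplier = φ(z)/(1−α) = 0.058441/0.025 = 2.338.
ES = 6.402% × 2.338 = 14.968%; on $2,000,000,000: $299,360,000.

$299,000,000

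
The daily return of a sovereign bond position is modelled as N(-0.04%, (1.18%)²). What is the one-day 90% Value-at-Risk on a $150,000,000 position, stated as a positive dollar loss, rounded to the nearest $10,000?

At 90% one-sided, z = 1.282.
VaR = −μ + z·σ = −(-0.04%) + 1.282 × 1.18% = 1.553%.
On $150,000,000: 0.01553 × $150,000,000 = $2,329,500.

$2,330,000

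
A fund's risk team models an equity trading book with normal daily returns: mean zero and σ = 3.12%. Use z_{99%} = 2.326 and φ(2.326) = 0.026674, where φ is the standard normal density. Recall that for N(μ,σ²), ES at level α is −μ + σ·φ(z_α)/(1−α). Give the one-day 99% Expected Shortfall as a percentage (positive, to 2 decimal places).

Tail multiplier: φ(z)/(1−α) = 0.026674 / 0.01 = 2.667.
ES = 3.12% × 2.667 = 8.321%.

8.32%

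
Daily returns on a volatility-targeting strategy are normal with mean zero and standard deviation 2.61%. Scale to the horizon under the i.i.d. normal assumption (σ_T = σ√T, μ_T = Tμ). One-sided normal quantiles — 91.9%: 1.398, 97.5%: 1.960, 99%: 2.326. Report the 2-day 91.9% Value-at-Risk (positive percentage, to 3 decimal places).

5.160%

σ_{2d} = 2.61% × √2 = 3.691%.
VaR = 1.398 × 3.691% = 5.160%.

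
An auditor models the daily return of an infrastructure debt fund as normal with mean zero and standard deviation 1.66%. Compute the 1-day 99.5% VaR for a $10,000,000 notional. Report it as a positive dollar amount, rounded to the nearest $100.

$427,600

At 99.5% one-sided, z = 2.576.
VaR = z·σ = 2.576 × 1.66% = 4.276%.
On $10,000,000: 0.04276 × $10,000,000 = $427,600.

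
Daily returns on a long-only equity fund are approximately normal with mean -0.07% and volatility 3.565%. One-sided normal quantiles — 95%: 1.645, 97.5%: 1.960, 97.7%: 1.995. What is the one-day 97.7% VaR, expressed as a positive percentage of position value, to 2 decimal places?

7.18%

VaR = −μ + z·σ = −(-0.07%) + 1.995 × 3.565% = 7.182%.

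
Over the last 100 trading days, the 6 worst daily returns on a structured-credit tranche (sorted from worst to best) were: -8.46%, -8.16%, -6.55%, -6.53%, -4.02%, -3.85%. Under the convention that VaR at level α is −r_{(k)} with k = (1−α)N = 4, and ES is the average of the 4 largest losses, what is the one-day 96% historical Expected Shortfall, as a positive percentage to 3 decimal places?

The 4 worst returns sum to -29.70%.
ES = −(-29.70%) / 4 = 7.425%.

7.425%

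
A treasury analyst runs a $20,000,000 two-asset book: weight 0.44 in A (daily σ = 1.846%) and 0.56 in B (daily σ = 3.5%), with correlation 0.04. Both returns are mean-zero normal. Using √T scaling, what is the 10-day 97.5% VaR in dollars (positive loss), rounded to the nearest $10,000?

σ_p = √(0.44²·1.846² + 0.56²·3.5² + 2·0.04·0.44·0.56·1.846·3.5) = 2.151%.
σ_{10d} = 2.151% × √10 = 6.802%.
z(97.5%) = 1.960.
VaR = 1.960 × 6.802% = 13.332%; on $20,000,000 that is $2,666,400.

$2,670,000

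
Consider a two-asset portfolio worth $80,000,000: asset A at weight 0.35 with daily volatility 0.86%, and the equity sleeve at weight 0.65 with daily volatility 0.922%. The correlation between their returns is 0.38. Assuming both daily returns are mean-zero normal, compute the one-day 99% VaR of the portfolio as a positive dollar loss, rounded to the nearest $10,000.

σ_p² = 0.35²·0.86² + 0.65²·0.922² + 2·0.38·0.35·0.65·0.86·0.922 = 0.5869 (%²).
σ_p = √0.5869 = 0.766%.
At 99%, z = 2.326.
VaR = 2.326 × 0.766% = 1.782%; on $80,000,000 that is $1,425,600.

$1,430,000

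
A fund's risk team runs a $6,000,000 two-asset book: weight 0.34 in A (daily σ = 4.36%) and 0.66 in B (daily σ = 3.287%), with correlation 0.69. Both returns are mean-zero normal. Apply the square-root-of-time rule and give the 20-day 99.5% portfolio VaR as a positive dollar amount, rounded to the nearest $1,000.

$2,328,000

σ_p = √(0.34²·4.36² + 0.66²·3.287² + 2·0.69·0.34·0.66·4.36·3.287) = 3.368%.
σ_{20d} = 3.368% × √20 = 15.062%.
z(99.5%) = 2.576.
VaR = 2.576 × 15.062% = 38.800%; on $6,000,000 that is $2,328,000.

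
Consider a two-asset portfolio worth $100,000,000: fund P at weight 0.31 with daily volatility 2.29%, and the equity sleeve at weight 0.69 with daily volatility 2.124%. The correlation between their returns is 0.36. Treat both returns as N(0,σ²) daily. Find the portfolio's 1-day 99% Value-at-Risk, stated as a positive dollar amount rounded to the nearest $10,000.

σ_p² = 0.31²·2.29² + 0.69²·2.124² + 2·0.36·0.31·0.69·2.29·2.124 = 3.4009 (%²).
σ_p = √3.4009 = 1.844%.
At 99%, z = 2.326.
VaR = 2.326 × 1.844% = 4.289%; on $100,000,000 that is $4,289,000.

$4,290,000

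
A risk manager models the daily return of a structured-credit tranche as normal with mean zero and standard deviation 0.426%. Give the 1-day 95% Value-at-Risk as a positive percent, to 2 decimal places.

0.70%

At 95% one-sided, z = 1.645.
VaR = z·σ = 1.645 × 0.426% = 0.701%.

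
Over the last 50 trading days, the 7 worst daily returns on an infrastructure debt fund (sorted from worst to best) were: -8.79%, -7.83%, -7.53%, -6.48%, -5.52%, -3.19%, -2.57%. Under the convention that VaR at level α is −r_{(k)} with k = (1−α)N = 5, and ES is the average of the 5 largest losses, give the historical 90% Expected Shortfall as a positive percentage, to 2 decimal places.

7.23%

The 5 worst returns sum to -36.15%.
ES = −(-36.15%) / 5 = 7.23%.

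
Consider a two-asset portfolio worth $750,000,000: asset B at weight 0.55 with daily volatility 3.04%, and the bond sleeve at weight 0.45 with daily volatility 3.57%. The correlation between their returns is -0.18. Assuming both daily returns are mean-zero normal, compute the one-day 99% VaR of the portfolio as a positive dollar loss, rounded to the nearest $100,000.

$36,600,000

σ_p² = 0.55²·3.04² + 0.45²·3.57² + 2·-0.18·0.55·0.45·3.04·3.57 = 4.4094 (%²).
σ_p = √4.4094 = 2.100%.
At 99%, z = 2.326.
VaR = 2.326 × 2.100% = 4.885%; on $750,000,000 that is $36,637,500.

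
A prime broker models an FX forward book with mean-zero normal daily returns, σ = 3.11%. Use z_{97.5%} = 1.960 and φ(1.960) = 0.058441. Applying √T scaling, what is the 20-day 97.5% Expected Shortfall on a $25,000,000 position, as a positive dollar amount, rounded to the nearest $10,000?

σ_{20d} = 3.11% × √20 = 13.908%.
ES multiplier = φ(z)/(1−α) = 0.058441/0.025 = 2.338.
ES = 13.908% × 2.338 = 32.517%; on $25,000,000: $8,129,250.

$8,130,000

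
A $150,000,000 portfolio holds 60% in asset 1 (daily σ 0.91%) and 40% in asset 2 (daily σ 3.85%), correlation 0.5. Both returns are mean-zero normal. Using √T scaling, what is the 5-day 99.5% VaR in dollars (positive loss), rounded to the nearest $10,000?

$16,190,000

σ_p = √(0.6²·0.91² + 0.4²·3.85² + 2·0.5·0.6·0.4·0.91·3.85) = 1.874%.
σ_{5d} = 1.874% × √5 = 4.190%.
z(99.5%) = 2.576.
VaR = 2.576 × 4.190% = 10.793%; on $150,000,000 that is $16,189,500.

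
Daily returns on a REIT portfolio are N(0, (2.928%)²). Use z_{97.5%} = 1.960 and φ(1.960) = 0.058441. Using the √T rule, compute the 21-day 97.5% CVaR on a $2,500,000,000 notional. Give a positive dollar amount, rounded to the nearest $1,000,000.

$784,000,000

σ_{21d} = 2.928% × √21 = 13.418%.
ES multiplier = φ(z)/(1−α) = 0.058441/0.025 = 2.338.
ES = 13.418% × 2.338 = 31.371%; on $2,500,000,000: $784,275,000.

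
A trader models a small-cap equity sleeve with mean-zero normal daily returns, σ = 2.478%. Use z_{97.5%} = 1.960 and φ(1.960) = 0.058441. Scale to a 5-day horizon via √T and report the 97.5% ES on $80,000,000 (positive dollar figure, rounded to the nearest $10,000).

$10,360,000

σ_{5d} = 2.478% × √5 = 5.541%.
ES multiplier = φ(z)/(1−α) = 0.058441/0.025 = 2.338.
ES = 5.541% × 2.338 = 12.955%; on $80,000,000: $10,364,000.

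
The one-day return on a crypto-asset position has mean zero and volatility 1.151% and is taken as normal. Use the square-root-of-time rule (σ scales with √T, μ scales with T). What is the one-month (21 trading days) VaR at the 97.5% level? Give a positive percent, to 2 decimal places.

10.34%

At 97.5%, z = 1.960.
σ_{21d} = 1.151% × √21 = 5.275%.
VaR = 1.960 × 5.275% = 10.339%.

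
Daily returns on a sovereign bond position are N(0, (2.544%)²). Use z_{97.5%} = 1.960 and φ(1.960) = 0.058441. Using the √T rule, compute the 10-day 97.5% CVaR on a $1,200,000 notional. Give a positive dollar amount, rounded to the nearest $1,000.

σ_{10d} = 2.544% × √10 = 8.045%.
ES multiplier = φ(z)/(1−α) = 0.058441/0.025 = 2.338.
ES = 8.045% × 2.338 = 18.809%; on $1,200,000: $225,708.

$226,000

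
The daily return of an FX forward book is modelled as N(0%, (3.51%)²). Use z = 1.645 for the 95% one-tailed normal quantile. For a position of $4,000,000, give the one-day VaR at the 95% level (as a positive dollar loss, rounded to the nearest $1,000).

$231,000

VaR = z·σ = 1.645 × 3.51% = 5.774%.
On $4,000,000: 0.05774 × $4,000,000 = $230,960.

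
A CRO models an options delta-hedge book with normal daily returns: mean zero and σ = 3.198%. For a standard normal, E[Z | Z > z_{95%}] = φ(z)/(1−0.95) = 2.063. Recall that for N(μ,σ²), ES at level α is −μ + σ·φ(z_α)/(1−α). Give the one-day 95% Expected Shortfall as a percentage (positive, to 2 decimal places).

ES = 3.198% × 2.063 = 6.597%.

6.60%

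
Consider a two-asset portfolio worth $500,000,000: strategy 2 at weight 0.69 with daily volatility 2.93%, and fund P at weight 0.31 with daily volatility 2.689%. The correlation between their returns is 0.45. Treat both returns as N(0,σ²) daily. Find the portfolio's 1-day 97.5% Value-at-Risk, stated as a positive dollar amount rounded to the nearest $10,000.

$24,600,000

σ_p² = 0.69²·2.93² + 0.31²·2.689² + 2·0.45·0.69·0.31·2.93·2.689 = 6.2989 (%²).
σ_p = √6.2989 = 2.510%.
At 97.5%, z = 1.960.
VaR = 1.960 × 2.510% = 4.920%; on $500,000,000 that is $24,600,000.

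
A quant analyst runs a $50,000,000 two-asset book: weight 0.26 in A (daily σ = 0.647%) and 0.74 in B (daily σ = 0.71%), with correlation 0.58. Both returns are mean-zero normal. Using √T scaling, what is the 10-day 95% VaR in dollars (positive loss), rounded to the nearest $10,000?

$1,660,000

σ_p = √(0.26²·0.647² + 0.74²·0.71² + 2·0.58·0.26·0.74·0.647·0.71) = 0.638%.
σ_{10d} = 0.638% × √10 = 2.018%.
z(95%) = 1.645.
VaR = 1.645 × 2.018% = 3.320%; on $50,000,000 that is $1,660,000.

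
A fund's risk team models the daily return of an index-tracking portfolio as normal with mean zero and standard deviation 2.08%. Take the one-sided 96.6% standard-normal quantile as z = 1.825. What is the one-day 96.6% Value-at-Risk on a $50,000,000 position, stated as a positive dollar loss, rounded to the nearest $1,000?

VaR = z·σ = 1.825 × 2.08% = 3.796%.
On $50,000,000: 0.03796 × $50,000,000 = $1,898,000.

$1,898,000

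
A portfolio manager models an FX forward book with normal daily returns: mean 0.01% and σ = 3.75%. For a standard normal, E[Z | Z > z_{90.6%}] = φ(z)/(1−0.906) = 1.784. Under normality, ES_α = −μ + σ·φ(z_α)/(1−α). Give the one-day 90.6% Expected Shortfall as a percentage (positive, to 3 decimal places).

6.680%

ES = −(0.01%) + 3.75% × 1.784 = 6.680%.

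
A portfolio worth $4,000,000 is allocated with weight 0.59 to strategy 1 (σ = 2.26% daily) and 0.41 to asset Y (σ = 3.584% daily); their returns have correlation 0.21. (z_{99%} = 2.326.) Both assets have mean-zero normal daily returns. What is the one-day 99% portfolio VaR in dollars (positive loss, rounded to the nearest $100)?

σ_p² = 0.59²·2.26² + 0.41²·3.584² + 2·0.21·0.59·0.41·2.26·3.584 = 4.7601 (%²).
σ_p = √4.7601 = 2.182%.
VaR = 2.326 × 2.182% = 5.075%; on $4,000,000 that is $203,000.

$203,000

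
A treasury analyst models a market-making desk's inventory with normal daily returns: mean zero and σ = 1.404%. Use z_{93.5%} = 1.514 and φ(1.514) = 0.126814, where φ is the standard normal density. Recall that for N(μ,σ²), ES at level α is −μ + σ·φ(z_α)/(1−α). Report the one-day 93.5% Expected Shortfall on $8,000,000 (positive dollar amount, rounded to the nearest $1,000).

$219,000

Tail multiplier: φ(z)/(1−α) = 0.126814 / 0.065 = 1.951.
ES = 1.404% × 1.951 = 2.739%.
On $8,000,000: 0.02739 × $8,000,000 = $219,120.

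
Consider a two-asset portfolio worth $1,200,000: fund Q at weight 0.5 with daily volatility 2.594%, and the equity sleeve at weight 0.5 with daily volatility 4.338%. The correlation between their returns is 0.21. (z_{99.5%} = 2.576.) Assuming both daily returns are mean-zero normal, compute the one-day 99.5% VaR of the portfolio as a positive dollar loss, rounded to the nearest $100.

σ_p² = 0.5²·2.594² + 0.5²·4.338² + 2·0.21·0.5·0.5·2.594·4.338 = 7.5683 (%²).
σ_p = √7.5683 = 2.751%.
VaR = 2.576 × 2.751% = 7.087%; on $1,200,000 that is $85,044.

$85,000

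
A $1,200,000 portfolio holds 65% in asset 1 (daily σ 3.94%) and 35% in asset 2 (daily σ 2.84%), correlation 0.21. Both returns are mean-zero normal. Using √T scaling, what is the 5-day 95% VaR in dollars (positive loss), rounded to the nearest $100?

σ_p = √(0.65²·3.94² + 0.35²·2.84² + 2·0.21·0.65·0.35·3.94·2.84) = 2.935%.
σ_{5d} = 2.935% × √5 = 6.563%.
z(95%) = 1.645.
VaR = 1.645 × 6.563% = 10.796%; on $1,200,000 that is $129,552.

$129,600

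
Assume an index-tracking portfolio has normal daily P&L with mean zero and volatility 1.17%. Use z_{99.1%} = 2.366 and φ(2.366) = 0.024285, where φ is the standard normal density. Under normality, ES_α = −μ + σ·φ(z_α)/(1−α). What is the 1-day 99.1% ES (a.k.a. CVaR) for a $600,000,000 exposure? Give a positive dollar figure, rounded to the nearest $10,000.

Tail multiplier: φ(z)/(1−α) = 0.024285 / 0.009 = 2.698.
ES = 1.17% × 2.698 = 3.157%.
On $600,000,000: 0.03157 × $600,000,000 = $18,942,000.

$18,940,000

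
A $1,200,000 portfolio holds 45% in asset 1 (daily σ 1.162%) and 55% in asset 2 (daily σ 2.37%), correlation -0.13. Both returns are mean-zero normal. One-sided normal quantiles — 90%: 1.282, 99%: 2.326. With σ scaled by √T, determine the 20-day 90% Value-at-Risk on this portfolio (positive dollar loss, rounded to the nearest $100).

$92,200

σ_p = √(0.45²·1.162² + 0.55²·2.37² + 2·-0.13·0.45·0.55·1.162·2.37) = 1.340%.
σ_{20d} = 1.340% × √20 = 5.993%.
VaR = 1.282 × 5.993% = 7.683%; on $1,200,000 that is $92,196.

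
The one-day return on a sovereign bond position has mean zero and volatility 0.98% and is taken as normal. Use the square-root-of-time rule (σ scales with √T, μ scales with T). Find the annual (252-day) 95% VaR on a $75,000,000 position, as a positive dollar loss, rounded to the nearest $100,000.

$19,200,000

At 95%, z = 1.645.
σ_{252d} = 0.98% × √252 = 15.557%.
VaR = 1.645 × 15.557% = 25.591%.
On $75,000,000: 0.25591 × $75,000,000 = $19,193,250.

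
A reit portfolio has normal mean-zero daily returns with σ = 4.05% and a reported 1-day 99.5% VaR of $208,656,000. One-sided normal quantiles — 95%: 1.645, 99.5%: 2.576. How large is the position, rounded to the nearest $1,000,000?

VaR as a fraction of value: z·σ = 2.576 × 4.05% = 10.4328%.
Position = $208,656,000 / 0.104328 = $2,000,000,000.

$2,000,000,000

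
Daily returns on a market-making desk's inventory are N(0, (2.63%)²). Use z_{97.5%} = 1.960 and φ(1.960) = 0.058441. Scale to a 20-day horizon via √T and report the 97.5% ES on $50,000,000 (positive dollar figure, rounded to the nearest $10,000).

σ_{20d} = 2.63% × √20 = 11.762%.
ES multiplier = φ(z)/(1−α) = 0.058441/0.025 = 2.338.
ES = 11.762% × 2.338 = 27.500%; on $50,000,000: $13,750,000.

$13,750,000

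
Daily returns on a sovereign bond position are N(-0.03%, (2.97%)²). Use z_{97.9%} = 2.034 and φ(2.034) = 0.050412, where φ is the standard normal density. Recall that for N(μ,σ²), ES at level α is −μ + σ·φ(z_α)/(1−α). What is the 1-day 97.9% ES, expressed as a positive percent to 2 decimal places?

Tail multiplier: φ(z)/(1−α) = 0.050412 / 0.021 = 2.401.
ES = −(-0.03%) + 2.97% × 2.401 = 7.161%.

7.16%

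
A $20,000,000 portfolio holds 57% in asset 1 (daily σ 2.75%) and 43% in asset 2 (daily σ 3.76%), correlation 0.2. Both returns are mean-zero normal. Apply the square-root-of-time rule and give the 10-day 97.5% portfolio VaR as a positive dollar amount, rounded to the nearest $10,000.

$3,060,000

σ_p = √(0.57²·2.75² + 0.43²·3.76² + 2·0.2·0.57·0.43·2.75·3.76) = 2.467%.
σ_{10d} = 2.467% × √10 = 7.801%.
z(97.5%) = 1.960.
VaR = 1.960 × 7.801% = 15.290%; on $20,000,000 that is $3,058,000.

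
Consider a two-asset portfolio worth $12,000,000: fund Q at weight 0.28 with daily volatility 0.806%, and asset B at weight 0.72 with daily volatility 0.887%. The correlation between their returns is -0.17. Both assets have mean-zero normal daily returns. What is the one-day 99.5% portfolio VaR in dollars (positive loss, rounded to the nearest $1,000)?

σ_p² = 0.28²·0.806² + 0.72²·0.887² + 2·-0.17·0.28·0.72·0.806·0.887 = 0.4098 (%²).
σ_p = √0.4098 = 0.640%.
At 99.5%, z = 2.576.
VaR = 2.576 × 0.640% = 1.649%; on $12,000,000 that is $197,880.

$198,000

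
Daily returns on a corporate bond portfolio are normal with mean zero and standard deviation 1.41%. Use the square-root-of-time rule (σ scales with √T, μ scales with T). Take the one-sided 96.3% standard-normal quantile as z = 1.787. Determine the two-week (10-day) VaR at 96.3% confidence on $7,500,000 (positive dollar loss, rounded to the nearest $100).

σ_{10d} = 1.41% × √10 = 4.459%.
VaR = 1.787 × 4.459% = 7.968%.
On $7,500,000: 0.07968 × $7,500,000 = $597,600.

$597,600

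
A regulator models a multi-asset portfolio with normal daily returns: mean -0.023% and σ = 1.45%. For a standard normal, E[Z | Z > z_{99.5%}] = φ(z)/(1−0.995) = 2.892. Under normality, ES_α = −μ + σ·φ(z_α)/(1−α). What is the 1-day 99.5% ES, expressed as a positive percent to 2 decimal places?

4.22%

ES = −(-0.023%) + 1.45% × 2.892 = 4.216%.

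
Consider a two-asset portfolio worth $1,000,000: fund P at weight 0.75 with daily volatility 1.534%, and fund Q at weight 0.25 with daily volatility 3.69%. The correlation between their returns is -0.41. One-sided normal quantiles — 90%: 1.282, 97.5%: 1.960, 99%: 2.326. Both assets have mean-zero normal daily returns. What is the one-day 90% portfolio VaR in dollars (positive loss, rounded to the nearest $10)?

$14,640

σ_p² = 0.75²·1.534² + 0.25²·3.69² + 2·-0.41·0.75·0.25·1.534·3.69 = 1.3044 (%²).
σ_p = √1.3044 = 1.142%.
VaR = 1.282 × 1.142% = 1.464%; on $1,000,000 that is $14,640.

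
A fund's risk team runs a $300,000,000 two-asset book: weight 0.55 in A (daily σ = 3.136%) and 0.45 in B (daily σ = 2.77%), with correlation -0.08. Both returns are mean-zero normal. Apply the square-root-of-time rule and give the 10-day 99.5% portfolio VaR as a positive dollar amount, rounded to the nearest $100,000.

σ_p = √(0.55²·3.136² + 0.45²·2.77² + 2·-0.08·0.55·0.45·3.136·2.77) = 2.046%.
σ_{10d} = 2.046% × √10 = 6.470%.
z(99.5%) = 2.576.
VaR = 2.576 × 6.470% = 16.667%; on $300,000,000 that is $50,001,000.

$50,000,000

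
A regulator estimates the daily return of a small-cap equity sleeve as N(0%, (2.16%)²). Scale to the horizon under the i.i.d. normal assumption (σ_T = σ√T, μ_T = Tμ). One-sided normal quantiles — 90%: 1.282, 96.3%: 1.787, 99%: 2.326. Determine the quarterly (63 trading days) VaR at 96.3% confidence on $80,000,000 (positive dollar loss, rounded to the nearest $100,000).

$24,500,000

σ_{63d} = 2.16% × √63 = 17.144%.
VaR = 1.787 × 17.144% = 30.636%.
On $80,000,000: 0.30636 × $80,000,000 = $24,508,800.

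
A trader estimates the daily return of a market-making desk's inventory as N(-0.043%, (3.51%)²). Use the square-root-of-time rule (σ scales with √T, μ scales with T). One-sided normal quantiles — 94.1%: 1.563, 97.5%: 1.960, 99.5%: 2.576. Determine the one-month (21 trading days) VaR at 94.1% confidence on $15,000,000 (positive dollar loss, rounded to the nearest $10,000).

σ_{21d} = 3.51% × √21 = 16.085%; μ_{21d} = 21 × -0.043% = -0.903%.
VaR = −(-0.903%) + 1.563 × 16.085% = 26.044%.
On $15,000,000: 0.26044 × $15,000,000 = $3,906,600.

$3,910,000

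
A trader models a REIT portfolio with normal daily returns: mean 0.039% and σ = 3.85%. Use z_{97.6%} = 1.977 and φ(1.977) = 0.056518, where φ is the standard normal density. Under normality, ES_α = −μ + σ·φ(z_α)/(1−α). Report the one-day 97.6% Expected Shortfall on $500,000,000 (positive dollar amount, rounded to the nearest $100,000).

$45,100,000

Tail multiplier: φ(z)/(1−α) = 0.056518 / 0.024 = 2.355.
ES = −(0.039%) + 3.85% × 2.355 = 9.028%.
On $500,000,000: 0.09028 × $500,000,000 = $45,140,000.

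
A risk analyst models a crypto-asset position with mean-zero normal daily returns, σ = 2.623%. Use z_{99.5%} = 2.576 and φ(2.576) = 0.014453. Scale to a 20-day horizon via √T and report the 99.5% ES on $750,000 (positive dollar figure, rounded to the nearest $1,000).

$254,000

σ_{20d} = 2.623% × √20 = 11.730%.
ES multiplier = φ(z)/(1−α) = 0.014453/0.005 = 2.891.
ES = 11.730% × 2.891 = 33.911%; on $750,000: $254,333.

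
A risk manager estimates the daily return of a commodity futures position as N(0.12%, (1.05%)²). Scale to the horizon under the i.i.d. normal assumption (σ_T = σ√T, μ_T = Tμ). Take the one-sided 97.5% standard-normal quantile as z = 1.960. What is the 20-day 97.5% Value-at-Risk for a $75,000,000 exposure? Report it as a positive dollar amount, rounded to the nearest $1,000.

$5,103,000

σ_{20d} = 1.05% × √20 = 4.696%; μ_{20d} = 20 × 0.12% = 2.400%.
VaR = −(2.400%) + 1.960 × 4.696% = 6.804%.
On $75,000,000: 0.06804 × $75,000,000 = $5,103,000.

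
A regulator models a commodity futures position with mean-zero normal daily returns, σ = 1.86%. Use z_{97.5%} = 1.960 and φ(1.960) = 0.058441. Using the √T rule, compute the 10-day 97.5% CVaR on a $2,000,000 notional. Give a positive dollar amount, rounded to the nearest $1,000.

σ_{10d} = 1.86% × √10 = 5.882%.
ES multiplier = φ(z)/(1−α) = 0.058441/0.025 = 2.338.
ES = 5.882% × 2.338 = 13.752%; on $2,000,000: $275,040.

$275,000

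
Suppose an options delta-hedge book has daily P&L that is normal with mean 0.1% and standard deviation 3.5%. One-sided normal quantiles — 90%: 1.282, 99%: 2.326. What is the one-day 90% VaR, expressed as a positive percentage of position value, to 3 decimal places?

VaR = −μ + z·σ = −(0.1%) + 1.282 × 3.5% = 4.387%.

4.387%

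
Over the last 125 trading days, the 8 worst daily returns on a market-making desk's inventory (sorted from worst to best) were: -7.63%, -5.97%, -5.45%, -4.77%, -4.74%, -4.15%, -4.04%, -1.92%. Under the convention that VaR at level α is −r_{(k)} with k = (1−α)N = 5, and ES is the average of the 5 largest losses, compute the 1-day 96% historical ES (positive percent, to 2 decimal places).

5.71%

The 5 worst returns sum to -28.56%.
ES = −(-28.56%) / 5 = 5.712% ≈ 5.71%.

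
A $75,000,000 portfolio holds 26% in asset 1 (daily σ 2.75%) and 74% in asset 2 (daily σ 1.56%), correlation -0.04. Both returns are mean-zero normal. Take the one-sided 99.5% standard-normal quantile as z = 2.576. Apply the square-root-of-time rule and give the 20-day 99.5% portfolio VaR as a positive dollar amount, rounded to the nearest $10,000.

$11,520,000

σ_p = √(0.26²·2.75² + 0.74²·1.56² + 2·-0.04·0.26·0.74·2.75·1.56) = 1.333%.
σ_{20d} = 1.333% × √20 = 5.961%.
VaR = 2.576 × 5.961% = 15.356%; on $75,000,000 that is $11,517,000.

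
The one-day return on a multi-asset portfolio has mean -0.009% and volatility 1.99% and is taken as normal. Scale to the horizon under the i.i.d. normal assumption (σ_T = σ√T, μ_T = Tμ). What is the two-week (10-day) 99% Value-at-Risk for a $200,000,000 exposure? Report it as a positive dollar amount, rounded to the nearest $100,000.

$29,500,000

At 99%, z = 2.326.
σ_{10d} = 1.99% × √10 = 6.293%; μ_{10d} = 10 × -0.009% = -0.090%.
VaR = −(-0.090%) + 2.326 × 6.293% = 14.728%.
On $200,000,000: 0.14728 × $200,000,000 = $29,456,000.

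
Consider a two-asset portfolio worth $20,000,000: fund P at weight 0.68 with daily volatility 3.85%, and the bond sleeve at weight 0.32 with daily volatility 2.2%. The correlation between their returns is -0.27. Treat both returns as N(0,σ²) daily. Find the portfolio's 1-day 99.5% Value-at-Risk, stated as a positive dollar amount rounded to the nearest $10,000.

$1,300,000

σ_p² = 0.68²·3.85² + 0.32²·2.2² + 2·-0.27·0.68·0.32·3.85·2.2 = 6.3543 (%²).
σ_p = √6.3543 = 2.521%.
At 99.5%, z = 2.576.
VaR = 2.576 × 2.521% = 6.494%; on $20,000,000 that is $1,298,800.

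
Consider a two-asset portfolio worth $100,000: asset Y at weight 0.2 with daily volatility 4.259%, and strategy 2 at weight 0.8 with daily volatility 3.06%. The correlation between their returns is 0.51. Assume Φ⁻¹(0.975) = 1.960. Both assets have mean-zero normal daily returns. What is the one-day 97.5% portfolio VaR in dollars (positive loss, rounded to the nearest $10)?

$5,830

σ_p² = 0.2²·4.259² + 0.8²·3.06² + 2·0.51·0.2·0.8·4.259·3.06 = 8.8452 (%²).
σ_p = √8.8452 = 2.974%.
VaR = 1.960 × 2.974% = 5.829%; on $100,000 that is $5,829.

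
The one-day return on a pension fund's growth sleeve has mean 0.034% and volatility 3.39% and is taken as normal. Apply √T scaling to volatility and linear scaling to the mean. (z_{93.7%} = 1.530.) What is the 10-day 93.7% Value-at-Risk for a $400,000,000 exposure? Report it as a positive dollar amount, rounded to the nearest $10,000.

$64,250,000

σ_{10d} = 3.39% × √10 = 10.720%; μ_{10d} = 10 × 0.034% = 0.340%.
VaR = −(0.340%) + 1.530 × 10.720% = 16.062%.
On $400,000,000: 0.16062 × $400,000,000 = $64,248,000.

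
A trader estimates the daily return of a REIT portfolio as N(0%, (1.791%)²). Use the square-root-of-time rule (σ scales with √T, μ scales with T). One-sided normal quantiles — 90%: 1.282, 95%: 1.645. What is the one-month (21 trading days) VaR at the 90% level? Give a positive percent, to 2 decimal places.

σ_{21d} = 1.791% × √21 = 8.207%.
VaR = 1.282 × 8.207% = 10.521%.

10.52%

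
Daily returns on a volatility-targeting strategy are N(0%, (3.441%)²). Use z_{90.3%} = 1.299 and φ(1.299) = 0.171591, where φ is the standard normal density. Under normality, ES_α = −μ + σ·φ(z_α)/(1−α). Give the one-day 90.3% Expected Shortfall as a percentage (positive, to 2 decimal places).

Tail multiplier: φ(z)/(1−α) = 0.171591 / 0.097 = 1.769.
ES = 3.441% × 1.769 = 6.087%.

6.09%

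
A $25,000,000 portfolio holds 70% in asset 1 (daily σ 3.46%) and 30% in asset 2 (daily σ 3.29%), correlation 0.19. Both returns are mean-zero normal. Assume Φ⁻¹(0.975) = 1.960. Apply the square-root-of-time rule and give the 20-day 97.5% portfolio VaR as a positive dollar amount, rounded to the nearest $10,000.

$6,100,000

σ_p = √(0.7²·3.46² + 0.3²·3.29² + 2·0.19·0.7·0.3·3.46·3.29) = 2.784%.
σ_{20d} = 2.784% × √20 = 12.450%.
VaR = 1.960 × 12.450% = 24.402%; on $25,000,000 that is $6,100,500.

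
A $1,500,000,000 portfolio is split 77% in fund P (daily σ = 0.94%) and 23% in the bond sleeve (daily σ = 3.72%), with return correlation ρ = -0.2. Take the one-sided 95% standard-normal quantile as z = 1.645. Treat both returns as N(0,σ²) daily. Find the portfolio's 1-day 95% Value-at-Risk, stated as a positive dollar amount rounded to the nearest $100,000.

σ_p² = 0.77²·0.94² + 0.23²·3.72² + 2·-0.2·0.77·0.23·0.94·3.72 = 1.0082 (%²).
σ_p = √1.0082 = 1.004%.
VaR = 1.645 × 1.004% = 1.652%; on $1,500,000,000 that is $24,780,000.

$24,800,000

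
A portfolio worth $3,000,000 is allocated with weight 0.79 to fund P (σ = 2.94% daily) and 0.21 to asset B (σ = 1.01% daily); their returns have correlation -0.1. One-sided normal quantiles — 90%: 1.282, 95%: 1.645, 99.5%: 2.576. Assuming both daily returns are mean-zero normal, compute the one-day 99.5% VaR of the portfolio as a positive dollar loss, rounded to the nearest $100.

$178,600

σ_p² = 0.79²·2.94² + 0.21²·1.01² + 2·-0.1·0.79·0.21·2.94·1.01 = 5.3409 (%²).
σ_p = √5.3409 = 2.311%.
VaR = 2.576 × 2.311% = 5.953%; on $3,000,000 that is $178,590.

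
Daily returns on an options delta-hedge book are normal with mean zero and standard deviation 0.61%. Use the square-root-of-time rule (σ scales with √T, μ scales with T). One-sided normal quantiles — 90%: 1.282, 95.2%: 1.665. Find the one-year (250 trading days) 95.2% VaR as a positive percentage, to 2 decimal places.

σ_{250d} = 0.61% × √250 = 9.645%.
VaR = 1.665 × 9.645% = 16.059%.

16.06%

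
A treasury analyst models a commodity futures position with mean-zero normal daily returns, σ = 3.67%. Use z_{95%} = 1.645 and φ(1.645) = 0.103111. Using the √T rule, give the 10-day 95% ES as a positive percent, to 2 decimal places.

σ_{10d} = 3.67% × √10 = 11.606%.
ES multiplier = φ(z)/(1−α) = 0.103111/0.05 = 2.062.
ES = 11.606% × 2.062 = 23.932%.

23.93%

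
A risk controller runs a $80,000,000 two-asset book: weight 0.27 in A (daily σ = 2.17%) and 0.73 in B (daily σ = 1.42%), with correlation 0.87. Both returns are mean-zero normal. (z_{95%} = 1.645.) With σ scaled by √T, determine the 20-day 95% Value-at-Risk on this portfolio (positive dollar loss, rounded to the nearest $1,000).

$9,258,000

σ_p = √(0.27²·2.17² + 0.73²·1.42² + 2·0.87·0.27·0.73·2.17·1.42) = 1.573%.
σ_{20d} = 1.573% × √20 = 7.035%.
VaR = 1.645 × 7.035% = 11.573%; on $80,000,000 that is $9,258,400.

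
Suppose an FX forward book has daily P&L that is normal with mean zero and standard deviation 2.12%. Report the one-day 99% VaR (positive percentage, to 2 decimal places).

At 99% one-sided, z = 2.326.
VaR = z·σ = 2.326 × 2.12% = 4.931%.

4.93%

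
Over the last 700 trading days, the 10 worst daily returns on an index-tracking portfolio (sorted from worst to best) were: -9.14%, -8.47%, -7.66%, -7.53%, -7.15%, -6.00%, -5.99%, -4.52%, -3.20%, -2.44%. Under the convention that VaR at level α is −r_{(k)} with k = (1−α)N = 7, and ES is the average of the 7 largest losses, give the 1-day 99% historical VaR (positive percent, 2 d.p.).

k = 7; the 7th lowest return is -5.99%, so VaR = 5.99%.

5.99%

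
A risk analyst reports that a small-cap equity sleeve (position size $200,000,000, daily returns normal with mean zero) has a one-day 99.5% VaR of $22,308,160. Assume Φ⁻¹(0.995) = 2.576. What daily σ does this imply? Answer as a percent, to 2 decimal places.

VaR as a fraction: $22,308,160 / $200,000,000 = 11.154%.
σ = VaR / z = 11.154% / 2.576 = 4.330%.

4.33%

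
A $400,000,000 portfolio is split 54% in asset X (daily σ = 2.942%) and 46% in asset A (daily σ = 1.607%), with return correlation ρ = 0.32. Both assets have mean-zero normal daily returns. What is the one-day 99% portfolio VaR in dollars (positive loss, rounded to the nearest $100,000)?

σ_p² = 0.54²·2.942² + 0.46²·1.607² + 2·0.32·0.54·0.46·2.942·1.607 = 3.8220 (%²).
σ_p = √3.8220 = 1.955%.
At 99%, z = 2.326.
VaR = 2.326 × 1.955% = 4.547%; on $400,000,000 that is $18,188,000.

$18,200,000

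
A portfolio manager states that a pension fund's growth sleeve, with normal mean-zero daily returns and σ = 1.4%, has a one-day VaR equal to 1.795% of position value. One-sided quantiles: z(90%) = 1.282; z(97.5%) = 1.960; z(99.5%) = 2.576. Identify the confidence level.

Implied z = VaR/σ = 1.795 / 1.4 = 1.282.
This matches z(90%) = 1.282.

90%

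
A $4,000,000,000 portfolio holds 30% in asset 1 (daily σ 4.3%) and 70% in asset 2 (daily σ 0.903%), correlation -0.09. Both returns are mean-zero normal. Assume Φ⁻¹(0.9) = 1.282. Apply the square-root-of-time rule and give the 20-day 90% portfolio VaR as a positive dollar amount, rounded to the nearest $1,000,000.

$318,000,000

σ_p = √(0.3²·4.3² + 0.7²·0.903² + 2·-0.09·0.3·0.7·4.3·0.903) = 1.385%.
σ_{20d} = 1.385% × √20 = 6.194%.
VaR = 1.282 × 6.194% = 7.941%; on $4,000,000,000 that is $317,640,000.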